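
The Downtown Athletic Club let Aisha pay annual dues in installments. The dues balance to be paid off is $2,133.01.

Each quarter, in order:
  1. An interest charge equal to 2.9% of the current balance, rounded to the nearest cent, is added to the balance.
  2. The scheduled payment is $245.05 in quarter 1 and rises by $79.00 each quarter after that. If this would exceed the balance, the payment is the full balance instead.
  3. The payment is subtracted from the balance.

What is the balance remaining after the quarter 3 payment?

Quarter 1: $2,133.01 +$61.86 interest = $2,194.87; pay $245.05 → $1,949.82
Quarter 2: $1,949.82 +$56.54 interest = $2,006.36; pay $324.05 → $1,682.31
Quarter 3: $1,682.31 +$48.79 interest = $1,731.10; pay $403.05 → $1,328.05

$1,328.05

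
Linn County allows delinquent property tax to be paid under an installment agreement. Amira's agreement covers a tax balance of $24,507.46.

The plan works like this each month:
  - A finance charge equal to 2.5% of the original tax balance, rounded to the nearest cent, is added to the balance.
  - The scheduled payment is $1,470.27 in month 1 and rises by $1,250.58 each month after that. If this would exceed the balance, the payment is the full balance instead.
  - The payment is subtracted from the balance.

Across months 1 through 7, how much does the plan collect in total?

Month 1: $24,507.46 +$612.69 interest = $25,120.15; pay $1,470.27 → $23,649.88
Month 2: $23,649.88 +$612.69 interest = $24,262.57; pay $2,720.85 → $21,541.72
Month 3: $21,541.72 +$612.69 interest = $22,154.41; pay $3,971.43 → $18,182.98
Month 4: $18,182.98 +$612.69 interest = $18,795.67; pay $5,222.01 → $13,573.66
Month 5: $13,573.66 +$612.69 interest = $14,186.35; pay $6,472.59 → $7,713.76
Month 6: $7,713.76 +$612.69 interest = $8,326.45; pay $7,723.17 → $603.28
Month 7: $603.28 +$612.69 interest = $1,215.97; pay $1,215.97 → $0.00
Total paid: $28,796.29

$28,796.29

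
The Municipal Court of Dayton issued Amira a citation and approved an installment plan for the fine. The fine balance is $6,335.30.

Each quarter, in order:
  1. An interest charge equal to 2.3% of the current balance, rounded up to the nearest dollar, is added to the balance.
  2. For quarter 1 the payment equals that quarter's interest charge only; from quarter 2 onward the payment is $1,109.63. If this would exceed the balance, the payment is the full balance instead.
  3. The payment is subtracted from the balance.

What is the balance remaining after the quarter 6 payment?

Quarter 1: $6,335.30 +$146.00 interest = $6,481.30; pay $146.00 → $6,335.30
Quarter 2: $6,335.30 +$146.00 interest = $6,481.30; pay $1,109.63 → $5,371.67
Quarter 3: $5,371.67 +$124.00 interest = $5,495.67; pay $1,109.63 → $4,386.04
Quarter 4: $4,386.04 +$101.00 interest = $4,487.04; pay $1,109.63 → $3,377.41
Quarter 5: $3,377.41 +$78.00 interest = $3,455.41; pay $1,109.63 → $2,345.78
Quarter 6: $2,345.78 +$54.00 interest = $2,399.78; pay $1,109.63 → $1,290.15

$1,290.15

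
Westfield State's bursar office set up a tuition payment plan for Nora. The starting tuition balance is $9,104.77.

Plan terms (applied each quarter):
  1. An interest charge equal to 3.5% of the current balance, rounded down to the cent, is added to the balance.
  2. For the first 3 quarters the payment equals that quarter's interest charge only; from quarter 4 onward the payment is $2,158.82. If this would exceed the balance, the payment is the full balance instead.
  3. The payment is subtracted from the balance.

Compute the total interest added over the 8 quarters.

# | Opening | Interest | Payment | End bal
1 | $9,104.77 | $318.66 | $318.66 | $9,104.77
2 | $9,104.77 | $318.66 | $318.66 | $9,104.77
3 | $9,104.77 | $318.66 | $318.66 | $9,104.77
4 | $9,104.77 | $318.66 | $2,158.82 | $7,264.61
5 | $7,264.61 | $254.26 | $2,158.82 | $5,360.05
6 | $5,360.05 | $187.60 | $2,158.82 | $3,388.83
7 | $3,388.83 | $118.60 | $2,158.82 | $1,348.61
8 | $1,348.61 | $47.20 | $1,395.81 | $0.00
Total interest: $318.66 + $318.66 + $318.66 + $318.66 + $254.26 + $187.60 + $118.60 + $47.20 = $1,882.30

$1,882.30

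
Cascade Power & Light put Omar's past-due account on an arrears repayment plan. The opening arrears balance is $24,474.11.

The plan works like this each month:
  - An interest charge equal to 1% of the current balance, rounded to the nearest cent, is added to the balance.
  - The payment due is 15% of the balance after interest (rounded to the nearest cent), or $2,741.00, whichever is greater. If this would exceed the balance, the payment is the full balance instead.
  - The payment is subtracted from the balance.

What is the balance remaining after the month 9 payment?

$0.00

Month 1: $24,474.11 +$244.74 interest = $24,718.85; pay $3,707.83 → $21,011.02
Month 2: $21,011.02 +$210.11 interest = $21,221.13; pay $3,183.17 → $18,037.96
Month 3: $18,037.96 +$180.38 interest = $18,218.34; pay $2,741.00 → $15,477.34
Month 4: $15,477.34 +$154.77 interest = $15,632.11; pay $2,741.00 → $12,891.11
Month 5: $12,891.11 +$128.91 interest = $13,020.02; pay $2,741.00 → $10,279.02
Month 6: $10,279.02 +$102.79 interest = $10,381.81; pay $2,741.00 → $7,640.81
Month 7: $7,640.81 +$76.41 interest = $7,717.22; pay $2,741.00 → $4,976.22
Month 8: $4,976.22 +$49.76 interest = $5,025.98; pay $2,741.00 → $2,284.98
Month 9: $2,284.98 +$22.85 interest = $2,307.83; pay $2,307.83 → $0.00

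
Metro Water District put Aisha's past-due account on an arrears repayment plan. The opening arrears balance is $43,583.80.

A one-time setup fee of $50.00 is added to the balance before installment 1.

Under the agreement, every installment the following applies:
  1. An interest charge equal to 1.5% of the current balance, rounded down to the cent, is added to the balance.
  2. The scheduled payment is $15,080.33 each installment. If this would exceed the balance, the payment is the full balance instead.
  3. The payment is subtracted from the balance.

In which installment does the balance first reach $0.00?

3

# | Opening | Interest | Payment | End bal
1 | $43,633.80 | $654.50 | $15,080.33 | $29,207.97
2 | $29,207.97 | $438.11 | $15,080.33 | $14,565.75
3 | $14,565.75 | $218.48 | $14,784.23 | $0.00
Balance reaches $0.00 in installment 3.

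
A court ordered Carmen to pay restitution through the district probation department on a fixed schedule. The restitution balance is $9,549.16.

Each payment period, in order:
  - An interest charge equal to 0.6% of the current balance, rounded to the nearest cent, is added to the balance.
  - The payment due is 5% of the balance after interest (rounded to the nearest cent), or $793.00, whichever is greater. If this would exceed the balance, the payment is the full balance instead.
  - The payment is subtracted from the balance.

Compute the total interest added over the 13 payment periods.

Payment period 1: opening $9,549.16; interest $57.29 → $9,606.45; payment $793.00; balance $8,813.45
Payment period 2: opening $8,813.45; interest $52.88 → $8,866.33; payment $793.00; balance $8,073.33
Payment period 3: opening $8,073.33; interest $48.44 → $8,121.77; payment $793.00; balance $7,328.77
Payment period 4: opening $7,328.77; interest $43.97 → $7,372.74; payment $793.00; balance $6,579.74
Payment period 5: opening $6,579.74; interest $39.48 → $6,619.22; payment $793.00; balance $5,826.22
Payment period 6: opening $5,826.22; interest $34.96 → $5,861.18; payment $793.00; balance $5,068.18
Payment period 7: opening $5,068.18; interest $30.41 → $5,098.59; payment $793.00; balance $4,305.59
Payment period 8: opening $4,305.59; interest $25.83 → $4,331.42; payment $793.00; balance $3,538.42
Payment period 9: opening $3,538.42; interest $21.23 → $3,559.65; payment $793.00; balance $2,766.65
Payment period 10: opening $2,766.65; interest $16.60 → $2,783.25; payment $793.00; balance $1,990.25
Payment period 11: opening $1,990.25; interest $11.94 → $2,002.19; payment $793.00; balance $1,209.19
Payment period 12: opening $1,209.19; interest $7.26 → $1,216.45; payment $793.00; balance $423.45
Payment period 13: opening $423.45; interest $2.54 → $425.99; payment $425.99; balance $0.00
Total interest: $57.29 + $52.88 + $48.44 + $43.97 + $39.48 + $34.96 + $30.41 + $25.83 + $21.23 + $16.60 + $11.94 + $7.26 + $2.54 = $392.83

$392.83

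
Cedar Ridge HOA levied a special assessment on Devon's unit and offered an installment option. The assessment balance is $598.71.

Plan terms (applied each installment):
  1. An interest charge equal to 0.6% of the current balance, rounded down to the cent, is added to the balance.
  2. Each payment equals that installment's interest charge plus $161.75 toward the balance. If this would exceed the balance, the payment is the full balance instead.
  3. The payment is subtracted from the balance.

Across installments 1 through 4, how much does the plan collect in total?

# | Opening | Interest | Payment | End bal
1 | $598.71 | $3.59 | $165.34 | $436.96
2 | $436.96 | $2.62 | $164.37 | $275.21
3 | $275.21 | $1.65 | $163.40 | $113.46
4 | $113.46 | $0.68 | $114.14 | $0.00
Total paid: $607.25

$607.25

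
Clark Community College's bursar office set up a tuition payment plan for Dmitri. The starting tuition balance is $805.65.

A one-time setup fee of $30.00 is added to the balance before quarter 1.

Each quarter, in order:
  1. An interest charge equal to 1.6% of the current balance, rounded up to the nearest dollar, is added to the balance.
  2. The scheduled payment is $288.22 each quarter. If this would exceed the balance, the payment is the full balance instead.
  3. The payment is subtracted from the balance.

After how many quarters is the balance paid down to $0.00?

3

Quarter 1: opening $835.65; interest $14.00 → $849.65; payment $288.22; balance $561.43
Quarter 2: opening $561.43; interest $9.00 → $570.43; payment $288.22; balance $282.21
Quarter 3: opening $282.21; interest $5.00 → $287.21; payment $287.21; balance $0.00
Balance reaches $0.00 in quarter 3.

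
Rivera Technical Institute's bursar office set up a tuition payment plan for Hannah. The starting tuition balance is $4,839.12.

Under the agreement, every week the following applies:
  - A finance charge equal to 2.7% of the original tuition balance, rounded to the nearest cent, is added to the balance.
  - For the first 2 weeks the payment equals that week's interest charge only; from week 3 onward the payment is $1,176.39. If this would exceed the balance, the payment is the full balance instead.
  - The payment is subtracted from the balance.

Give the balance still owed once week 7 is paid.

$0.00

Week 1: opening $4,839.12; interest $130.66 → $4,969.78; payment $130.66; balance $4,839.12
Week 2: opening $4,839.12; interest $130.66 → $4,969.78; payment $130.66; balance $4,839.12
Week 3: opening $4,839.12; interest $130.66 → $4,969.78; payment $1,176.39; balance $3,793.39
Week 4: opening $3,793.39; interest $130.66 → $3,924.05; payment $1,176.39; balance $2,747.66
Week 5: opening $2,747.66; interest $130.66 → $2,878.32; payment $1,176.39; balance $1,701.93
Week 6: opening $1,701.93; interest $130.66 → $1,832.59; payment $1,176.39; balance $656.20
Week 7: opening $656.20; interest $130.66 → $786.86; payment $786.86; balance $0.00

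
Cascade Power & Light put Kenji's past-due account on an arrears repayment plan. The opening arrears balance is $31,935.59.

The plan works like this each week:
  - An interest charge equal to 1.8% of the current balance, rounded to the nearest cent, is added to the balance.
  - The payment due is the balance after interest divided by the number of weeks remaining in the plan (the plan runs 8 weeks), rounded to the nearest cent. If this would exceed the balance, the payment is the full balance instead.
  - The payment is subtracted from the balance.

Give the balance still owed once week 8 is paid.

$0.00

Week 1: opening $31,935.59; interest $574.84 → $32,510.43; payment $4,063.80; balance $28,446.63
Week 2: opening $28,446.63; interest $512.04 → $28,958.67; payment $4,136.95; balance $24,821.72
Week 3: opening $24,821.72; interest $446.79 → $25,268.51; payment $4,211.42; balance $21,057.09
Week 4: opening $21,057.09; interest $379.03 → $21,436.12; payment $4,287.22; balance $17,148.90
Week 5: opening $17,148.90; interest $308.68 → $17,457.58; payment $4,364.40; balance $13,093.18
Week 6: opening $13,093.18; interest $235.68 → $13,328.86; payment $4,442.95; balance $8,885.91
Week 7: opening $8,885.91; interest $159.95 → $9,045.86; payment $4,522.93; balance $4,522.93
Week 8: opening $4,522.93; interest $81.41 → $4,604.34; payment $4,604.34; balance $0.00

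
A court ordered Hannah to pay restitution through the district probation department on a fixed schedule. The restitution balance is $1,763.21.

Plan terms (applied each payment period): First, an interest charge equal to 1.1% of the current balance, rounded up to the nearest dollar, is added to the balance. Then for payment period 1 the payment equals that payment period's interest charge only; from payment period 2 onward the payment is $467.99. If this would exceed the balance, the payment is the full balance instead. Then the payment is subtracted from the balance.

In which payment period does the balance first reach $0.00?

5

# | Opening | Interest | Payment | End bal
1 | $1,763.21 | $20.00 | $20.00 | $1,763.21
2 | $1,763.21 | $20.00 | $467.99 | $1,315.22
3 | $1,315.22 | $15.00 | $467.99 | $862.23
4 | $862.23 | $10.00 | $467.99 | $404.24
5 | $404.24 | $5.00 | $409.24 | $0.00
Balance reaches $0.00 in payment period 5.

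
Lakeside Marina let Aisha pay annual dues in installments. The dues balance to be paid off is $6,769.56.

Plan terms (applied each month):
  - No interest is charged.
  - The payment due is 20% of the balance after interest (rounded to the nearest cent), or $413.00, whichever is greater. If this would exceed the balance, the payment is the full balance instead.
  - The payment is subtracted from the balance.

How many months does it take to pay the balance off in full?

Month 1: $6,769.56 − $1,353.91 → $5,415.65
Month 2: $5,415.65 − $1,083.13 → $4,332.52
Month 3: $4,332.52 − $866.50 → $3,466.02
Month 4: $3,466.02 − $693.20 → $2,772.82
Month 5: $2,772.82 − $554.56 → $2,218.26
Month 6: $2,218.26 − $443.65 → $1,774.61
Month 7: $1,774.61 − $413.00 → $1,361.61
Month 8: $1,361.61 − $413.00 → $948.61
Month 9: $948.61 − $413.00 → $535.61
Month 10: $535.61 − $413.00 → $122.61
Month 11: $122.61 − $122.61 → $0.00
Balance reaches $0.00 in month 11.

11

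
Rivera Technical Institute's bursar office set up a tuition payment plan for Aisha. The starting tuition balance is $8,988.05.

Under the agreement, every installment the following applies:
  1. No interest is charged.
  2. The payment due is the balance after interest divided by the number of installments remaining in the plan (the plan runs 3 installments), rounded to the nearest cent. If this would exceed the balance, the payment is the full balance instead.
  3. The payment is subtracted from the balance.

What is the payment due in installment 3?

$2,996.01

Installment 1: $8,988.05 − $2,996.02 → $5,992.03
Installment 2: $5,992.03 − $2,996.02 → $2,996.01
Installment 3: $2,996.01 − $2,996.01 → $0.00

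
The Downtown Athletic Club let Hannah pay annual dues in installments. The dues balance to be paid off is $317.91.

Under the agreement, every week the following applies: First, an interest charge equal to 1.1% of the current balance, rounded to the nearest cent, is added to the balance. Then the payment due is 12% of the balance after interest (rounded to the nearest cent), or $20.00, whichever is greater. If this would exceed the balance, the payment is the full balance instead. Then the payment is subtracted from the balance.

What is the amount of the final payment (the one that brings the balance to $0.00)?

Week 1: opening $317.91; interest $3.50 → $321.41; payment $38.57; balance $282.84
Week 2: opening $282.84; interest $3.11 → $285.95; payment $34.31; balance $251.64
Week 3: opening $251.64; interest $2.77 → $254.41; payment $30.53; balance $223.88
Week 4: opening $223.88; interest $2.46 → $226.34; payment $27.16; balance $199.18
Week 5: opening $199.18; interest $2.19 → $201.37; payment $24.16; balance $177.21
Week 6: opening $177.21; interest $1.95 → $179.16; payment $21.50; balance $157.66
Week 7: opening $157.66; interest $1.73 → $159.39; payment $20.00; balance $139.39
Week 8: opening $139.39; interest $1.53 → $140.92; payment $20.00; balance $120.92
Week 9: opening $120.92; interest $1.33 → $122.25; payment $20.00; balance $102.25
Week 10: opening $102.25; interest $1.12 → $103.37; payment $20.00; balance $83.37
Week 11: opening $83.37; interest $0.92 → $84.29; payment $20.00; balance $64.29
Week 12: opening $64.29; interest $0.71 → $65.00; payment $20.00; balance $45.00
Week 13: opening $45.00; interest $0.50 → $45.50; payment $20.00; balance $25.50
Week 14: opening $25.50; interest $0.28 → $25.78; payment $20.00; balance $5.78
Week 15: opening $5.78; interest $0.06 → $5.84; payment $5.84; balance $0.00

$5.84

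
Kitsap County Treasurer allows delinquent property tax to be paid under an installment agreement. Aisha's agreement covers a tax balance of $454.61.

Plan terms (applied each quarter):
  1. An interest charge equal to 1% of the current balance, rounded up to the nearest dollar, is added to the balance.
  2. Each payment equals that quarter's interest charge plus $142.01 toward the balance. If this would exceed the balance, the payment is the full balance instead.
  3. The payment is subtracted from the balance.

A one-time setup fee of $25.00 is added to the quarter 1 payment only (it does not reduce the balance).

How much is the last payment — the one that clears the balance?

$29.58

Quarter 1: opening $454.61; interest $5.00 → $459.61; payment $147.01 (+ $25.00 fee); balance $312.60
Quarter 2: opening $312.60; interest $4.00 → $316.60; payment $146.01; balance $170.59
Quarter 3: opening $170.59; interest $2.00 → $172.59; payment $144.01; balance $28.58
Quarter 4: opening $28.58; interest $1.00 → $29.58; payment $29.58; balance $0.00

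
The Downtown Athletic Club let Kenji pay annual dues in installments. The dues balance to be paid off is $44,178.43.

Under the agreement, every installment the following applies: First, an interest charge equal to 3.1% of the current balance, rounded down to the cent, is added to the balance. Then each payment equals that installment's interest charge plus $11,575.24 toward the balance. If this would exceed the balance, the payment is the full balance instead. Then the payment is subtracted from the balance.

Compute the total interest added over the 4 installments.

$3,325.11

# | Opening | Interest | Payment | End bal
1 | $44,178.43 | $1,369.53 | $12,944.77 | $32,603.19
2 | $32,603.19 | $1,010.69 | $12,585.93 | $21,027.95
3 | $21,027.95 | $651.86 | $12,227.10 | $9,452.71
4 | $9,452.71 | $293.03 | $9,745.74 | $0.00
Total interest: $1,369.53 + $1,010.69 + $651.86 + $293.03 = $3,325.11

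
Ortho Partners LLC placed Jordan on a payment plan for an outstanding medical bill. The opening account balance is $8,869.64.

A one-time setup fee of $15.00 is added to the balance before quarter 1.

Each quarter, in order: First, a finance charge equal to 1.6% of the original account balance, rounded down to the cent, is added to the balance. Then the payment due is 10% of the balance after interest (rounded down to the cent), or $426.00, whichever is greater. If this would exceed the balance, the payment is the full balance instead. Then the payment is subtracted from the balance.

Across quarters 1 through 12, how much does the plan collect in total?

$7,225.97

# | Opening | Interest | Payment | End bal
1 | $8,884.64 | $141.91 | $902.65 | $8,123.90
2 | $8,123.90 | $141.91 | $826.58 | $7,439.23
3 | $7,439.23 | $141.91 | $758.11 | $6,823.03
4 | $6,823.03 | $141.91 | $696.49 | $6,268.45
5 | $6,268.45 | $141.91 | $641.03 | $5,769.33
6 | $5,769.33 | $141.91 | $591.12 | $5,320.12
7 | $5,320.12 | $141.91 | $546.20 | $4,915.83
8 | $4,915.83 | $141.91 | $505.77 | $4,551.97
9 | $4,551.97 | $141.91 | $469.38 | $4,224.50
10 | $4,224.50 | $141.91 | $436.64 | $3,929.77
11 | $3,929.77 | $141.91 | $426.00 | $3,645.68
12 | $3,645.68 | $141.91 | $426.00 | $3,361.59
Total paid: $7,225.97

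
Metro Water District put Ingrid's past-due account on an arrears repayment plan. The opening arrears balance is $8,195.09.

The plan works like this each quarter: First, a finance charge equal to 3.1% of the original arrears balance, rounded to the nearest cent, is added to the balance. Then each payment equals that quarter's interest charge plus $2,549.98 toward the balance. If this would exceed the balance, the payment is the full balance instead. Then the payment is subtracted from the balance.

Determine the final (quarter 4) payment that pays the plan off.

$799.20

# | Opening | Interest | Payment | End bal
1 | $8,195.09 | $254.05 | $2,804.03 | $5,645.11
2 | $5,645.11 | $254.05 | $2,804.03 | $3,095.13
3 | $3,095.13 | $254.05 | $2,804.03 | $545.15
4 | $545.15 | $254.05 | $799.20 | $0.00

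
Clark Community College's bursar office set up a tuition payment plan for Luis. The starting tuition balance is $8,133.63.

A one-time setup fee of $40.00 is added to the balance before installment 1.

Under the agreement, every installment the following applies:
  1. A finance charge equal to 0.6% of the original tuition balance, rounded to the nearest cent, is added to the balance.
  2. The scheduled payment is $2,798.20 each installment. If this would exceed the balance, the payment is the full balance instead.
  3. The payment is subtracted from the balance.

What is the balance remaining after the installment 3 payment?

Installment 1: opening $8,173.63; interest $48.80 → $8,222.43; payment $2,798.20; balance $5,424.23
Installment 2: opening $5,424.23; interest $48.80 → $5,473.03; payment $2,798.20; balance $2,674.83
Installment 3: opening $2,674.83; interest $48.80 → $2,723.63; payment $2,723.63; balance $0.00

$0.00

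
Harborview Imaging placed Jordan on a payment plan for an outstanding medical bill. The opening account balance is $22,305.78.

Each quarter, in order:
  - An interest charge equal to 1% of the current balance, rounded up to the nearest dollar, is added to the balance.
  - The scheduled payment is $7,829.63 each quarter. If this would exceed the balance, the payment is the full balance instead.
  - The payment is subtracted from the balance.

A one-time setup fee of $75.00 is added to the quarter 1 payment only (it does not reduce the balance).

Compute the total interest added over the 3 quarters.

# | Opening | Interest | Payment | Fee | End bal
1 | $22,305.78 | $224.00 | $7,829.63 | $75.00 | $14,700.15
2 | $14,700.15 | $148.00 | $7,829.63 | — | $7,018.52
3 | $7,018.52 | $71.00 | $7,089.52 | — | $0.00
Total interest: $224.00 + $148.00 + $71.00 = $443.00

$443.00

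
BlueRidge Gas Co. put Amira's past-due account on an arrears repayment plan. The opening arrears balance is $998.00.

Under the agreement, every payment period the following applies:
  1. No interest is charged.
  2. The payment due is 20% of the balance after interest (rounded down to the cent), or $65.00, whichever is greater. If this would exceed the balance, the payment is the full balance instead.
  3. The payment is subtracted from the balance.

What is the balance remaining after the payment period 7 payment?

Payment period 1: $998.00 − $199.60 → $798.40
Payment period 2: $798.40 − $159.68 → $638.72
Payment period 3: $638.72 − $127.74 → $510.98
Payment period 4: $510.98 − $102.19 → $408.79
Payment period 5: $408.79 − $81.75 → $327.04
Payment period 6: $327.04 − $65.40 → $261.64
Payment period 7: $261.64 − $65.00 → $196.64

$196.64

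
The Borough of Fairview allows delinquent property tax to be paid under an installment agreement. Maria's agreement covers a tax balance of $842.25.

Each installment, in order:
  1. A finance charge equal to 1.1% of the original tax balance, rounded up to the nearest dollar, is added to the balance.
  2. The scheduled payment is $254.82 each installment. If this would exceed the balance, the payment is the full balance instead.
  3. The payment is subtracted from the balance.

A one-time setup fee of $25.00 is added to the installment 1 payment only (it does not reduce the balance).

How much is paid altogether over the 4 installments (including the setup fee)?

Installment 1: opening $842.25; interest $10.00 → $852.25; payment $254.82 (+ $25.00 fee); balance $597.43
Installment 2: opening $597.43; interest $10.00 → $607.43; payment $254.82; balance $352.61
Installment 3: opening $352.61; interest $10.00 → $362.61; payment $254.82; balance $107.79
Installment 4: opening $107.79; interest $10.00 → $117.79; payment $117.79; balance $0.00
Total paid: $907.25

$907.25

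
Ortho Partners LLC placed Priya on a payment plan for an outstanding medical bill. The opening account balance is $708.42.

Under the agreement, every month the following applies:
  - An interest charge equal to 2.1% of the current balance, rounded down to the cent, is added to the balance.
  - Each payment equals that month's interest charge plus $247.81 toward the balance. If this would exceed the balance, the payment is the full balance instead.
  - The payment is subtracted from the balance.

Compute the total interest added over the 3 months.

$29.00

Month 1: opening $708.42; interest $14.87 → $723.29; payment $262.68; balance $460.61
Month 2: opening $460.61; interest $9.67 → $470.28; payment $257.48; balance $212.80
Month 3: opening $212.80; interest $4.46 → $217.26; payment $217.26; balance $0.00
Total interest: $14.87 + $9.67 + $4.46 = $29.00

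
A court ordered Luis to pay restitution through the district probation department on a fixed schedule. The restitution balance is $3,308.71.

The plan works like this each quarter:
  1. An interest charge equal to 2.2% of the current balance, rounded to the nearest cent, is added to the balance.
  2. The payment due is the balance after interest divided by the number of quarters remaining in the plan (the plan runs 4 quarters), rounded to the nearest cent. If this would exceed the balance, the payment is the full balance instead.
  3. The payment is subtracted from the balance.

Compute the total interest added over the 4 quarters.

$186.02

Quarter 1: opening $3,308.71; interest $72.79 → $3,381.50; payment $845.38; balance $2,536.12
Quarter 2: opening $2,536.12; interest $55.79 → $2,591.91; payment $863.97; balance $1,727.94
Quarter 3: opening $1,727.94; interest $38.01 → $1,765.95; payment $882.98; balance $882.97
Quarter 4: opening $882.97; interest $19.43 → $902.40; payment $902.40; balance $0.00
Total interest: $72.79 + $55.79 + $38.01 + $19.43 = $186.02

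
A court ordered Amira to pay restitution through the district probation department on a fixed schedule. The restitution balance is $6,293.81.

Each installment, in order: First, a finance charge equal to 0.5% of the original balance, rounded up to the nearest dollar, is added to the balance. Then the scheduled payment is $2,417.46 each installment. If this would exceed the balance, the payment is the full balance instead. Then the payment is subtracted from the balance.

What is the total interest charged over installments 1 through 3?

Installment 1: opening $6,293.81; interest $32.00 → $6,325.81; payment $2,417.46; balance $3,908.35
Installment 2: opening $3,908.35; interest $32.00 → $3,940.35; payment $2,417.46; balance $1,522.89
Installment 3: opening $1,522.89; interest $32.00 → $1,554.89; payment $1,554.89; balance $0.00
Total interest: $32.00 + $32.00 + $32.00 = $96.00

$96.00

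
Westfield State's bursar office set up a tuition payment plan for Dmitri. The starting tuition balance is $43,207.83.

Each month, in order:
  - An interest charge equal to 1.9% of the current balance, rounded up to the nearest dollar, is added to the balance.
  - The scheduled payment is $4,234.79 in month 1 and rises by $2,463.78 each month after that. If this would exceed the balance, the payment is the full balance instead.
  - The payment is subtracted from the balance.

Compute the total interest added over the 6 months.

Month 1: $43,207.83 +$821.00 interest = $44,028.83; pay $4,234.79 → $39,794.04
Month 2: $39,794.04 +$757.00 interest = $40,551.04; pay $6,698.57 → $33,852.47
Month 3: $33,852.47 +$644.00 interest = $34,496.47; pay $9,162.35 → $25,334.12
Month 4: $25,334.12 +$482.00 interest = $25,816.12; pay $11,626.13 → $14,189.99
Month 5: $14,189.99 +$270.00 interest = $14,459.99; pay $14,089.91 → $370.08
Month 6: $370.08 +$8.00 interest = $378.08; pay $378.08 → $0.00
Total interest: $821.00 + $757.00 + $644.00 + $482.00 + $270.00 + $8.00 = $2,982.00

$2,982.00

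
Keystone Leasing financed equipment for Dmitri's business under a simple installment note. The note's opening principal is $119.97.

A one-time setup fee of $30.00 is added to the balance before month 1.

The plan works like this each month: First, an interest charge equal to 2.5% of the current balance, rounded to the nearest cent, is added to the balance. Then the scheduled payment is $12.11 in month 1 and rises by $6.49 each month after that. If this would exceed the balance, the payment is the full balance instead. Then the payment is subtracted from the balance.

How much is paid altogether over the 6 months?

Month 1: opening $149.97; interest $3.75 → $153.72; payment $12.11; balance $141.61
Month 2: opening $141.61; interest $3.54 → $145.15; payment $18.60; balance $126.55
Month 3: opening $126.55; interest $3.16 → $129.71; payment $25.09; balance $104.62
Month 4: opening $104.62; interest $2.62 → $107.24; payment $31.58; balance $75.66
Month 5: opening $75.66; interest $1.89 → $77.55; payment $38.07; balance $39.48
Month 6: opening $39.48; interest $0.99 → $40.47; payment $40.47; balance $0.00
Total paid: $165.92

$165.92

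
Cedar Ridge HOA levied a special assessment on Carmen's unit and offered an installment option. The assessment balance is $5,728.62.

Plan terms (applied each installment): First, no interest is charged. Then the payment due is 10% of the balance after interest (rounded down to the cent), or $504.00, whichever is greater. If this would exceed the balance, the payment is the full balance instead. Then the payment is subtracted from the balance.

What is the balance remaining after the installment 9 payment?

Installment 1: $5,728.62 − $572.86 → $5,155.76
Installment 2: $5,155.76 − $515.57 → $4,640.19
Installment 3: $4,640.19 − $504.00 → $4,136.19
Installment 4: $4,136.19 − $504.00 → $3,632.19
Installment 5: $3,632.19 − $504.00 → $3,128.19
Installment 6: $3,128.19 − $504.00 → $2,624.19
Installment 7: $2,624.19 − $504.00 → $2,120.19
Installment 8: $2,120.19 − $504.00 → $1,616.19
Installment 9: $1,616.19 − $504.00 → $1,112.19

$1,112.19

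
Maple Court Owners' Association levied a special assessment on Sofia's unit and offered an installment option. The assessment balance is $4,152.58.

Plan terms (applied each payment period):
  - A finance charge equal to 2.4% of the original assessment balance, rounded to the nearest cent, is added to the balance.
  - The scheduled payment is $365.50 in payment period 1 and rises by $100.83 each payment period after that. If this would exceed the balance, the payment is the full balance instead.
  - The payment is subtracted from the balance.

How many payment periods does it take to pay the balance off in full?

8

Payment period 1: $4,152.58 +$99.66 interest = $4,252.24; pay $365.50 → $3,886.74
Payment period 2: $3,886.74 +$99.66 interest = $3,986.40; pay $466.33 → $3,520.07
Payment period 3: $3,520.07 +$99.66 interest = $3,619.73; pay $567.16 → $3,052.57
Payment period 4: $3,052.57 +$99.66 interest = $3,152.23; pay $667.99 → $2,484.24
Payment period 5: $2,484.24 +$99.66 interest = $2,583.90; pay $768.82 → $1,815.08
Payment period 6: $1,815.08 +$99.66 interest = $1,914.74; pay $869.65 → $1,045.09
Payment period 7: $1,045.09 +$99.66 interest = $1,144.75; pay $970.48 → $174.27
Payment period 8: $174.27 +$99.66 interest = $273.93; pay $273.93 → $0.00
Balance reaches $0.00 in payment period 8.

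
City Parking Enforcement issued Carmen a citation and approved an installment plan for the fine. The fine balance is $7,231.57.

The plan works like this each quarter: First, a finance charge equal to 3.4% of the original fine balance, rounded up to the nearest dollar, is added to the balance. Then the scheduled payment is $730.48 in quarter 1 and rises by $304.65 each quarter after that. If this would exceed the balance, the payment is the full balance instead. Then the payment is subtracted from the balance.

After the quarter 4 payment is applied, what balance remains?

$3,465.75

# | Opening | Interest | Payment | End bal
1 | $7,231.57 | $246.00 | $730.48 | $6,747.09
2 | $6,747.09 | $246.00 | $1,035.13 | $5,957.96
3 | $5,957.96 | $246.00 | $1,339.78 | $4,864.18
4 | $4,864.18 | $246.00 | $1,644.43 | $3,465.75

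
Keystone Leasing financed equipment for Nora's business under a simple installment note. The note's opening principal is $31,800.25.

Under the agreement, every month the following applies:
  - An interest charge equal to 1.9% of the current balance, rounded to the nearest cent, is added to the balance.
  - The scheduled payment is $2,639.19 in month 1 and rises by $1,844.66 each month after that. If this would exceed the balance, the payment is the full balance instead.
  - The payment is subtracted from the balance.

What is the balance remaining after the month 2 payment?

$25,846.95

Month 1: $31,800.25 +$604.20 interest = $32,404.45; pay $2,639.19 → $29,765.26
Month 2: $29,765.26 +$565.54 interest = $30,330.80; pay $4,483.85 → $25,846.95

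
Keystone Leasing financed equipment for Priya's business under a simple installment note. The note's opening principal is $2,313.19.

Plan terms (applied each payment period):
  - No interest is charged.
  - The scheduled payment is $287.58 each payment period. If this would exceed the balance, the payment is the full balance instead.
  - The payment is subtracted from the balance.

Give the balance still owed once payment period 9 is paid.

Payment period 1: opening $2,313.19; payment $287.58; balance $2,025.61
Payment period 2: opening $2,025.61; payment $287.58; balance $1,738.03
Payment period 3: opening $1,738.03; payment $287.58; balance $1,450.45
Payment period 4: opening $1,450.45; payment $287.58; balance $1,162.87
Payment period 5: opening $1,162.87; payment $287.58; balance $875.29
Payment period 6: opening $875.29; payment $287.58; balance $587.71
Payment period 7: opening $587.71; payment $287.58; balance $300.13
Payment period 8: opening $300.13; payment $287.58; balance $12.55
Payment period 9: opening $12.55; payment $12.55; balance $0.00

$0.00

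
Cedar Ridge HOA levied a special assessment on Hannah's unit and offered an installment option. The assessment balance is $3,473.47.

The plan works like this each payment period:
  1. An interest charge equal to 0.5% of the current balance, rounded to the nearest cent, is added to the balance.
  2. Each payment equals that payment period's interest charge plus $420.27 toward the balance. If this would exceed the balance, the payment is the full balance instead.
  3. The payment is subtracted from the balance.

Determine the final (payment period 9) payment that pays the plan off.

$111.87

Payment period 1: opening $3,473.47; interest $17.37 → $3,490.84; payment $437.64; balance $3,053.20
Payment period 2: opening $3,053.20; interest $15.27 → $3,068.47; payment $435.54; balance $2,632.93
Payment period 3: opening $2,632.93; interest $13.16 → $2,646.09; payment $433.43; balance $2,212.66
Payment period 4: opening $2,212.66; interest $11.06 → $2,223.72; payment $431.33; balance $1,792.39
Payment period 5: opening $1,792.39; interest $8.96 → $1,801.35; payment $429.23; balance $1,372.12
Payment period 6: opening $1,372.12; interest $6.86 → $1,378.98; payment $427.13; balance $951.85
Payment period 7: opening $951.85; interest $4.76 → $956.61; payment $425.03; balance $531.58
Payment period 8: opening $531.58; interest $2.66 → $534.24; payment $422.93; balance $111.31
Payment period 9: opening $111.31; interest $0.56 → $111.87; payment $111.87; balance $0.00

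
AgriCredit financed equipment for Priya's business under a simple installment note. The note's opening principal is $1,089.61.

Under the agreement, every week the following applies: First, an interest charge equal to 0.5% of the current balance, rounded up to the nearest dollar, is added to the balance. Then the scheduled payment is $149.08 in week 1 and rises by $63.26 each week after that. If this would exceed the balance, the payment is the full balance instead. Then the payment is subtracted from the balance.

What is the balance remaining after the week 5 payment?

# | Opening | Interest | Payment | End bal
1 | $1,089.61 | $6.00 | $149.08 | $946.53
2 | $946.53 | $5.00 | $212.34 | $739.19
3 | $739.19 | $4.00 | $275.60 | $467.59
4 | $467.59 | $3.00 | $338.86 | $131.73
5 | $131.73 | $1.00 | $132.73 | $0.00

$0.00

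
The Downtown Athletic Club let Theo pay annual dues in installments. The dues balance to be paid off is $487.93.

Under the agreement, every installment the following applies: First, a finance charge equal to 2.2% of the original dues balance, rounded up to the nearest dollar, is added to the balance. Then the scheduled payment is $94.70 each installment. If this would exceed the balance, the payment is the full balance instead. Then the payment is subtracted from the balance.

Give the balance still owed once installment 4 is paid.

Installment 1: $487.93 +$11.00 interest = $498.93; pay $94.70 → $404.23
Installment 2: $404.23 +$11.00 interest = $415.23; pay $94.70 → $320.53
Installment 3: $320.53 +$11.00 interest = $331.53; pay $94.70 → $236.83
Installment 4: $236.83 +$11.00 interest = $247.83; pay $94.70 → $153.13

$153.13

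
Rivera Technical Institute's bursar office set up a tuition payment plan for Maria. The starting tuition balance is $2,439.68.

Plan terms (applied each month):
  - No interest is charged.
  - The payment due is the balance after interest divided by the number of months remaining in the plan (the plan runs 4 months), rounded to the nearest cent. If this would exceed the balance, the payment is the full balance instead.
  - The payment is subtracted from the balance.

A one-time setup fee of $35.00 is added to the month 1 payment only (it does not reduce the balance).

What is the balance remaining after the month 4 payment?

$0.00

Month 1: $2,439.68 − $609.92 (+ $35.00 fee) → $1,829.76
Month 2: $1,829.76 − $609.92 → $1,219.84
Month 3: $1,219.84 − $609.92 → $609.92
Month 4: $609.92 − $609.92 → $0.00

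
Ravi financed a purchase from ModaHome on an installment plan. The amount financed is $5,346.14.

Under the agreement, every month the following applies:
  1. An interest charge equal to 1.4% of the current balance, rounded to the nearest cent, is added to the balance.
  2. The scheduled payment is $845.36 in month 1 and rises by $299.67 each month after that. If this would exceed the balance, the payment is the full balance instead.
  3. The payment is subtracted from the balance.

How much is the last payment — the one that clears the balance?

$389.27

# | Opening | Interest | Payment | End bal
1 | $5,346.14 | $74.85 | $845.36 | $4,575.63
2 | $4,575.63 | $64.06 | $1,145.03 | $3,494.66
3 | $3,494.66 | $48.93 | $1,444.70 | $2,098.89
4 | $2,098.89 | $29.38 | $1,744.37 | $383.90
5 | $383.90 | $5.37 | $389.27 | $0.00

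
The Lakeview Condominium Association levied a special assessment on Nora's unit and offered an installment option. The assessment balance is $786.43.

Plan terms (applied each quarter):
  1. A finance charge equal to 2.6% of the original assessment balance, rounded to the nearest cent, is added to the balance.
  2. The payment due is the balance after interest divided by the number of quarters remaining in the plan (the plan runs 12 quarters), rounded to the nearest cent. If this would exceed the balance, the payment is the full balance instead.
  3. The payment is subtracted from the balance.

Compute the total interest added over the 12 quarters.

$245.40

Quarter 1: opening $786.43; interest $20.45 → $806.88; payment $67.24; balance $739.64
Quarter 2: opening $739.64; interest $20.45 → $760.09; payment $69.10; balance $690.99
Quarter 3: opening $690.99; interest $20.45 → $711.44; payment $71.14; balance $640.30
Quarter 4: opening $640.30; interest $20.45 → $660.75; payment $73.42; balance $587.33
Quarter 5: opening $587.33; interest $20.45 → $607.78; payment $75.97; balance $531.81
Quarter 6: opening $531.81; interest $20.45 → $552.26; payment $78.89; balance $473.37
Quarter 7: opening $473.37; interest $20.45 → $493.82; payment $82.30; balance $411.52
Quarter 8: opening $411.52; interest $20.45 → $431.97; payment $86.39; balance $345.58
Quarter 9: opening $345.58; interest $20.45 → $366.03; payment $91.51; balance $274.52
Quarter 10: opening $274.52; interest $20.45 → $294.97; payment $98.32; balance $196.65
Quarter 11: opening $196.65; interest $20.45 → $217.10; payment $108.55; balance $108.55
Quarter 12: opening $108.55; interest $20.45 → $129.00; payment $129.00; balance $0.00
Total interest: $20.45 + $20.45 + $20.45 + $20.45 + $20.45 + $20.45 + $20.45 + $20.45 + $20.45 + $20.45 + $20.45 + $20.45 = $245.40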